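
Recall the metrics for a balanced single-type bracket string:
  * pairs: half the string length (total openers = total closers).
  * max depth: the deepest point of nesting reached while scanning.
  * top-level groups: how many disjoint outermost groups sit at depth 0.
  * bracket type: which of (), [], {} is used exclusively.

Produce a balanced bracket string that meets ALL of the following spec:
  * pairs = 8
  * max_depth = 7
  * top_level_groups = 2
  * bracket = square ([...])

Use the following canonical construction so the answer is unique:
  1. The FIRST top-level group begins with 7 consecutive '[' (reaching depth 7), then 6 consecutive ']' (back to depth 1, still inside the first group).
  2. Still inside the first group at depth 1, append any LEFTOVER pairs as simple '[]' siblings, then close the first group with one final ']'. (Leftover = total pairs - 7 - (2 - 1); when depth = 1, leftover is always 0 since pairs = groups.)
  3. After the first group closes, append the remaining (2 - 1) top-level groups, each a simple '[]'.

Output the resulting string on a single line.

Answer: [[[[[[[]]]]]]][]

Derivation:
Spec: pairs=8 depth=7 groups=2
Leftover pairs = 8 - 7 - (2-1) = 0
First group: deep chain of depth 7 + 0 sibling pairs
Remaining 1 groups: simple '[]' each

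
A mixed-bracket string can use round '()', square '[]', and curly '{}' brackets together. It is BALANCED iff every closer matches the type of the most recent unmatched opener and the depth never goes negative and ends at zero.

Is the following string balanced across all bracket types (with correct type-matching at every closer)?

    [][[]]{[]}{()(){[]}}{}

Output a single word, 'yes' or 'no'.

pos 0: push '['; stack = [
pos 1: ']' matches '['; pop; stack = (empty)
pos 2: push '['; stack = [
pos 3: push '['; stack = [[
pos 4: ']' matches '['; pop; stack = [
pos 5: ']' matches '['; pop; stack = (empty)
pos 6: push '{'; stack = {
pos 7: push '['; stack = {[
pos 8: ']' matches '['; pop; stack = {
pos 9: '}' matches '{'; pop; stack = (empty)
pos 10: push '{'; stack = {
pos 11: push '('; stack = {(
pos 12: ')' matches '('; pop; stack = {
pos 13: push '('; stack = {(
pos 14: ')' matches '('; pop; stack = {
pos 15: push '{'; stack = {{
pos 16: push '['; stack = {{[
pos 17: ']' matches '['; pop; stack = {{
pos 18: '}' matches '{'; pop; stack = {
pos 19: '}' matches '{'; pop; stack = (empty)
pos 20: push '{'; stack = {
pos 21: '}' matches '{'; pop; stack = (empty)
end: stack empty → VALID
Verdict: properly nested → yes

Answer: yes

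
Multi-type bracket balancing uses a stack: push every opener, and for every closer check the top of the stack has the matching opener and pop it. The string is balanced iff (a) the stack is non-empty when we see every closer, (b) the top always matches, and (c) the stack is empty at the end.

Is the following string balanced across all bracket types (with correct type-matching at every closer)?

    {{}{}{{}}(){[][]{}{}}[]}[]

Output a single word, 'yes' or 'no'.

Answer: yes

Derivation:
pos 0: push '{'; stack = {
pos 1: push '{'; stack = {{
pos 2: '}' matches '{'; pop; stack = {
pos 3: push '{'; stack = {{
pos 4: '}' matches '{'; pop; stack = {
pos 5: push '{'; stack = {{
pos 6: push '{'; stack = {{{
pos 7: '}' matches '{'; pop; stack = {{
pos 8: '}' matches '{'; pop; stack = {
pos 9: push '('; stack = {(
pos 10: ')' matches '('; pop; stack = {
pos 11: push '{'; stack = {{
pos 12: push '['; stack = {{[
pos 13: ']' matches '['; pop; stack = {{
pos 14: push '['; stack = {{[
pos 15: ']' matches '['; pop; stack = {{
pos 16: push '{'; stack = {{{
pos 17: '}' matches '{'; pop; stack = {{
pos 18: push '{'; stack = {{{
pos 19: '}' matches '{'; pop; stack = {{
pos 20: '}' matches '{'; pop; stack = {
pos 21: push '['; stack = {[
pos 22: ']' matches '['; pop; stack = {
pos 23: '}' matches '{'; pop; stack = (empty)
pos 24: push '['; stack = [
pos 25: ']' matches '['; pop; stack = (empty)
end: stack empty → VALID
Verdict: properly nested → yes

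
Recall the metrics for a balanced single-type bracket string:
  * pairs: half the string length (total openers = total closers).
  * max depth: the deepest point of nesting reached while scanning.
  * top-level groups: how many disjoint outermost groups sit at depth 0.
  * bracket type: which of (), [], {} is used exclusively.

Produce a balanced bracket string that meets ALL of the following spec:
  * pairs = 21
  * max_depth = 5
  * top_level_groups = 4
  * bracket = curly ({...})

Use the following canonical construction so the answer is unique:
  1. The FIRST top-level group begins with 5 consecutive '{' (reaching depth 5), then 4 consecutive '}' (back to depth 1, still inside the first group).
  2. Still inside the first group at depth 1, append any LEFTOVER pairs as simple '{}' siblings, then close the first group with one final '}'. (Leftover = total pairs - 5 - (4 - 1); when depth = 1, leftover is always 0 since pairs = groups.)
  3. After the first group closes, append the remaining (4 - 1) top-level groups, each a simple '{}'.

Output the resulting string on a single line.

Spec: pairs=21 depth=5 groups=4
Leftover pairs = 21 - 5 - (4-1) = 13
First group: deep chain of depth 5 + 13 sibling pairs
Remaining 3 groups: simple '{}' each

Answer: {{{{{}}}}{}{}{}{}{}{}{}{}{}{}{}{}{}}{}{}{}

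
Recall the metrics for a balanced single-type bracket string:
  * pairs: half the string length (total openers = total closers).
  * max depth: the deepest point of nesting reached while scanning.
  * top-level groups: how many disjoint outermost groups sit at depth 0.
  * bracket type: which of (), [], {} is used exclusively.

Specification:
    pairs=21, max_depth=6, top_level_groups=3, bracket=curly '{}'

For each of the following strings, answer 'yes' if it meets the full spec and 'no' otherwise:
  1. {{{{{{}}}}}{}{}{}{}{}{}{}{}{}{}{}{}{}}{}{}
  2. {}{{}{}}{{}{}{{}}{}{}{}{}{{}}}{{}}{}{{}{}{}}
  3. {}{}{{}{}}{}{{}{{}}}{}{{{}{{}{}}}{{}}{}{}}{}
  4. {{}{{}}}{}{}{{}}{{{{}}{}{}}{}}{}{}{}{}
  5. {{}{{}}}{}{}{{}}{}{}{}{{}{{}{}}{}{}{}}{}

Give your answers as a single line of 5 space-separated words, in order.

String 1 '{{{{{{}}}}}{}{}{}{}{}{}{}{}{}{}{}{}{}}{}{}': depth seq [1 2 3 4 5 6 5 4 3 2 1 2 1 2 1 2 1 2 1 2 1 2 1 2 1 2 1 2 1 2 1 2 1 2 1 2 1 0 1 0 1 0]
  -> pairs=21 depth=6 groups=3 -> yes
String 2 '{}{{}{}}{{}{}{{}}{}{}{}{}{{}}}{{}}{}{{}{}{}}': depth seq [1 0 1 2 1 2 1 0 1 2 1 2 1 2 3 2 1 2 1 2 1 2 1 2 1 2 3 2 1 0 1 2 1 0 1 0 1 2 1 2 1 2 1 0]
  -> pairs=22 depth=3 groups=6 -> no
String 3 '{}{}{{}{}}{}{{}{{}}}{}{{{}{{}{}}}{{}}{}{}}{}': depth seq [1 0 1 0 1 2 1 2 1 0 1 0 1 2 1 2 3 2 1 0 1 0 1 2 3 2 3 4 3 4 3 2 1 2 3 2 1 2 1 2 1 0 1 0]
  -> pairs=22 depth=4 groups=8 -> no
String 4 '{{}{{}}}{}{}{{}}{{{{}}{}{}}{}}{}{}{}{}': depth seq [1 2 1 2 3 2 1 0 1 0 1 0 1 2 1 0 1 2 3 4 3 2 3 2 3 2 1 2 1 0 1 0 1 0 1 0 1 0]
  -> pairs=19 depth=4 groups=9 -> no
String 5 '{{}{{}}}{}{}{{}}{}{}{}{{}{{}{}}{}{}{}}{}': depth seq [1 2 1 2 3 2 1 0 1 0 1 0 1 2 1 0 1 0 1 0 1 0 1 2 1 2 3 2 3 2 1 2 1 2 1 2 1 0 1 0]
  -> pairs=20 depth=3 groups=9 -> no

Answer: yes no no no no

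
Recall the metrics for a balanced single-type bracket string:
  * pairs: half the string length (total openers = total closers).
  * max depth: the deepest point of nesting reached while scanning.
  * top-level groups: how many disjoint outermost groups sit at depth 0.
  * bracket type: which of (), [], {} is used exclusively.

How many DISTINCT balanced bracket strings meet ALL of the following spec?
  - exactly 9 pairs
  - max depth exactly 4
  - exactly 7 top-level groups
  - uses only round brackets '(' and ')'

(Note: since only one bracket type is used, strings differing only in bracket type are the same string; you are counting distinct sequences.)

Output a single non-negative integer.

Answer: 0

Derivation:
Spec: pairs=9 depth=4 groups=7
Count(depth <= 4) = 35
Count(depth <= 3) = 35
Count(depth == 4) = 35 - 35 = 0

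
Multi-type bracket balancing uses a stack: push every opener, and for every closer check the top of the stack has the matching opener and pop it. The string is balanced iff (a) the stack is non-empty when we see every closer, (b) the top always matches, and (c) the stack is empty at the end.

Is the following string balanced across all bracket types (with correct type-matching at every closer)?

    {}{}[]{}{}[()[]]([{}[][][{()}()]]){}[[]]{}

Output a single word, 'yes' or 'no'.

pos 0: push '{'; stack = {
pos 1: '}' matches '{'; pop; stack = (empty)
pos 2: push '{'; stack = {
pos 3: '}' matches '{'; pop; stack = (empty)
pos 4: push '['; stack = [
pos 5: ']' matches '['; pop; stack = (empty)
pos 6: push '{'; stack = {
pos 7: '}' matches '{'; pop; stack = (empty)
pos 8: push '{'; stack = {
pos 9: '}' matches '{'; pop; stack = (empty)
pos 10: push '['; stack = [
pos 11: push '('; stack = [(
pos 12: ')' matches '('; pop; stack = [
pos 13: push '['; stack = [[
pos 14: ']' matches '['; pop; stack = [
pos 15: ']' matches '['; pop; stack = (empty)
pos 16: push '('; stack = (
pos 17: push '['; stack = ([
pos 18: push '{'; stack = ([{
pos 19: '}' matches '{'; pop; stack = ([
pos 20: push '['; stack = ([[
pos 21: ']' matches '['; pop; stack = ([
pos 22: push '['; stack = ([[
pos 23: ']' matches '['; pop; stack = ([
pos 24: push '['; stack = ([[
pos 25: push '{'; stack = ([[{
pos 26: push '('; stack = ([[{(
pos 27: ')' matches '('; pop; stack = ([[{
pos 28: '}' matches '{'; pop; stack = ([[
pos 29: push '('; stack = ([[(
pos 30: ')' matches '('; pop; stack = ([[
pos 31: ']' matches '['; pop; stack = ([
pos 32: ']' matches '['; pop; stack = (
pos 33: ')' matches '('; pop; stack = (empty)
pos 34: push '{'; stack = {
pos 35: '}' matches '{'; pop; stack = (empty)
pos 36: push '['; stack = [
pos 37: push '['; stack = [[
pos 38: ']' matches '['; pop; stack = [
pos 39: ']' matches '['; pop; stack = (empty)
pos 40: push '{'; stack = {
pos 41: '}' matches '{'; pop; stack = (empty)
end: stack empty → VALID
Verdict: properly nested → yes

Answer: yes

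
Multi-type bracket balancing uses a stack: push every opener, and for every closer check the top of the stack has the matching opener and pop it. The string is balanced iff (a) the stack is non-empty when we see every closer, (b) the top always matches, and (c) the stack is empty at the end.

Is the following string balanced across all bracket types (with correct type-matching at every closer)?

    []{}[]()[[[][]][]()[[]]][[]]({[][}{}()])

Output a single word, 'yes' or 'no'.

pos 0: push '['; stack = [
pos 1: ']' matches '['; pop; stack = (empty)
pos 2: push '{'; stack = {
pos 3: '}' matches '{'; pop; stack = (empty)
pos 4: push '['; stack = [
pos 5: ']' matches '['; pop; stack = (empty)
pos 6: push '('; stack = (
pos 7: ')' matches '('; pop; stack = (empty)
pos 8: push '['; stack = [
pos 9: push '['; stack = [[
pos 10: push '['; stack = [[[
pos 11: ']' matches '['; pop; stack = [[
pos 12: push '['; stack = [[[
pos 13: ']' matches '['; pop; stack = [[
pos 14: ']' matches '['; pop; stack = [
pos 15: push '['; stack = [[
pos 16: ']' matches '['; pop; stack = [
pos 17: push '('; stack = [(
pos 18: ')' matches '('; pop; stack = [
pos 19: push '['; stack = [[
pos 20: push '['; stack = [[[
pos 21: ']' matches '['; pop; stack = [[
pos 22: ']' matches '['; pop; stack = [
pos 23: ']' matches '['; pop; stack = (empty)
pos 24: push '['; stack = [
pos 25: push '['; stack = [[
pos 26: ']' matches '['; pop; stack = [
pos 27: ']' matches '['; pop; stack = (empty)
pos 28: push '('; stack = (
pos 29: push '{'; stack = ({
pos 30: push '['; stack = ({[
pos 31: ']' matches '['; pop; stack = ({
pos 32: push '['; stack = ({[
pos 33: saw closer '}' but top of stack is '[' (expected ']') → INVALID
Verdict: type mismatch at position 33: '}' closes '[' → no

Answer: no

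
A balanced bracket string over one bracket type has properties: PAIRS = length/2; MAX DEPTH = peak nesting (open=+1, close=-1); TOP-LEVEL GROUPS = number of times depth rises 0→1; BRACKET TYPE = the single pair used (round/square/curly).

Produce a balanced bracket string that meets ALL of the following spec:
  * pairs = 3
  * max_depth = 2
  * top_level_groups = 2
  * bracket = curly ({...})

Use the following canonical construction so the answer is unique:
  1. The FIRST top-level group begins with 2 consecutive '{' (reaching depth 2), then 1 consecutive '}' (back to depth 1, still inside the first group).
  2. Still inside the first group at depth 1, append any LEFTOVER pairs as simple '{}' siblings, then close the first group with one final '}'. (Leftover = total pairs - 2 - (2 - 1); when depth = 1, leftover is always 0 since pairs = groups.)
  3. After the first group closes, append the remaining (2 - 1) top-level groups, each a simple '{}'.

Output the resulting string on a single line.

Spec: pairs=3 depth=2 groups=2
Leftover pairs = 3 - 2 - (2-1) = 0
First group: deep chain of depth 2 + 0 sibling pairs
Remaining 1 groups: simple '{}' each

Answer: {{}}{}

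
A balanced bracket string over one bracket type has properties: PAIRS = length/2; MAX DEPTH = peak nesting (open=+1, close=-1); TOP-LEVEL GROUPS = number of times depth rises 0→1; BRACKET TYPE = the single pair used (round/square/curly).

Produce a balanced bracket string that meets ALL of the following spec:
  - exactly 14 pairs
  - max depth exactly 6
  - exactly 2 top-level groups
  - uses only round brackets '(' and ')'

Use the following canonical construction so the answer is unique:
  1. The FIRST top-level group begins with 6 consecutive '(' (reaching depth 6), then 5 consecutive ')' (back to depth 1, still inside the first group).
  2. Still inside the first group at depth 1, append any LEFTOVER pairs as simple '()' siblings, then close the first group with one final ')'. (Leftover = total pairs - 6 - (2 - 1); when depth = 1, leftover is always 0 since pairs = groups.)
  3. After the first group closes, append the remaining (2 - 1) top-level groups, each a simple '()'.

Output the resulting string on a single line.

Answer: (((((()))))()()()()()()())()

Derivation:
Spec: pairs=14 depth=6 groups=2
Leftover pairs = 14 - 6 - (2-1) = 7
First group: deep chain of depth 6 + 7 sibling pairs
Remaining 1 groups: simple '()' each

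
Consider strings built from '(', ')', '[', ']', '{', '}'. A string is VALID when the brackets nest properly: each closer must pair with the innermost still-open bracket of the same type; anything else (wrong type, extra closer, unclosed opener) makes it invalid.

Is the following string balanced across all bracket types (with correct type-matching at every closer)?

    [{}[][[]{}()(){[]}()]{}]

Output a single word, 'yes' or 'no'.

pos 0: push '['; stack = [
pos 1: push '{'; stack = [{
pos 2: '}' matches '{'; pop; stack = [
pos 3: push '['; stack = [[
pos 4: ']' matches '['; pop; stack = [
pos 5: push '['; stack = [[
pos 6: push '['; stack = [[[
pos 7: ']' matches '['; pop; stack = [[
pos 8: push '{'; stack = [[{
pos 9: '}' matches '{'; pop; stack = [[
pos 10: push '('; stack = [[(
pos 11: ')' matches '('; pop; stack = [[
pos 12: push '('; stack = [[(
pos 13: ')' matches '('; pop; stack = [[
pos 14: push '{'; stack = [[{
pos 15: push '['; stack = [[{[
pos 16: ']' matches '['; pop; stack = [[{
pos 17: '}' matches '{'; pop; stack = [[
pos 18: push '('; stack = [[(
pos 19: ')' matches '('; pop; stack = [[
pos 20: ']' matches '['; pop; stack = [
pos 21: push '{'; stack = [{
pos 22: '}' matches '{'; pop; stack = [
pos 23: ']' matches '['; pop; stack = (empty)
end: stack empty → VALID
Verdict: properly nested → yes

Answer: yes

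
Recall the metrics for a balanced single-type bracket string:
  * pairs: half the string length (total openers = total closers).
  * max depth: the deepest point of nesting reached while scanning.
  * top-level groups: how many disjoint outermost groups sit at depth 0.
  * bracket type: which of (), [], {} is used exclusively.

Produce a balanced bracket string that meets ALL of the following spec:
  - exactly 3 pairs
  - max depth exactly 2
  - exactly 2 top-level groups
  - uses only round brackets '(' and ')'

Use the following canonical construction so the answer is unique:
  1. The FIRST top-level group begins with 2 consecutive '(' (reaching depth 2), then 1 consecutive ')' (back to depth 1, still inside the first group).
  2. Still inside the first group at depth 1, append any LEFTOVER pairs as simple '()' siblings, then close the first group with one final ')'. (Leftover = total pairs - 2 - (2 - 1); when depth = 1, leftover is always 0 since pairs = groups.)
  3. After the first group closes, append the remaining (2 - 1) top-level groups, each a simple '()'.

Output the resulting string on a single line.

Spec: pairs=3 depth=2 groups=2
Leftover pairs = 3 - 2 - (2-1) = 0
First group: deep chain of depth 2 + 0 sibling pairs
Remaining 1 groups: simple '()' each

Answer: (())()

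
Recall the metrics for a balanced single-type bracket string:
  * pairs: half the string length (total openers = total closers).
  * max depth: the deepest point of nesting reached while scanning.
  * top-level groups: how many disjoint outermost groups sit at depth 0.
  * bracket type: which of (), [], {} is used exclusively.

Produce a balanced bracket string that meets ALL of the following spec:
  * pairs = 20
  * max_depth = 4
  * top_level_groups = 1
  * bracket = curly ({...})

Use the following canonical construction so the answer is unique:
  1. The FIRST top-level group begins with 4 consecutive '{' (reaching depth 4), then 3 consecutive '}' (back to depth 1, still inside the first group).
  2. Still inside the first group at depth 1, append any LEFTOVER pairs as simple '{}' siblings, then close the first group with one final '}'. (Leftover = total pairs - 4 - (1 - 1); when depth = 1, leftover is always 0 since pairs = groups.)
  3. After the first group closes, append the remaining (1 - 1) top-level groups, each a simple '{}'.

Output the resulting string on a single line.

Spec: pairs=20 depth=4 groups=1
Leftover pairs = 20 - 4 - (1-1) = 16
First group: deep chain of depth 4 + 16 sibling pairs
Remaining 0 groups: simple '{}' each

Answer: {{{{}}}{}{}{}{}{}{}{}{}{}{}{}{}{}{}{}{}}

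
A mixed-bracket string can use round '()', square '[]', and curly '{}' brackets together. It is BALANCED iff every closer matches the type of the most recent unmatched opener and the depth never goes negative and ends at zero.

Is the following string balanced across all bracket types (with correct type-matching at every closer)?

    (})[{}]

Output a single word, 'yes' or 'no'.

pos 0: push '('; stack = (
pos 1: saw closer '}' but top of stack is '(' (expected ')') → INVALID
Verdict: type mismatch at position 1: '}' closes '(' → no

Answer: no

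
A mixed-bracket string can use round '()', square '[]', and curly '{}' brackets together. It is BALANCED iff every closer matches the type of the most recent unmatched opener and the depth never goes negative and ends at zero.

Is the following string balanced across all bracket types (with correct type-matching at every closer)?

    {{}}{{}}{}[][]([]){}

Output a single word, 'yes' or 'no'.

Answer: yes

Derivation:
pos 0: push '{'; stack = {
pos 1: push '{'; stack = {{
pos 2: '}' matches '{'; pop; stack = {
pos 3: '}' matches '{'; pop; stack = (empty)
pos 4: push '{'; stack = {
pos 5: push '{'; stack = {{
pos 6: '}' matches '{'; pop; stack = {
pos 7: '}' matches '{'; pop; stack = (empty)
pos 8: push '{'; stack = {
pos 9: '}' matches '{'; pop; stack = (empty)
pos 10: push '['; stack = [
pos 11: ']' matches '['; pop; stack = (empty)
pos 12: push '['; stack = [
pos 13: ']' matches '['; pop; stack = (empty)
pos 14: push '('; stack = (
pos 15: push '['; stack = ([
pos 16: ']' matches '['; pop; stack = (
pos 17: ')' matches '('; pop; stack = (empty)
pos 18: push '{'; stack = {
pos 19: '}' matches '{'; pop; stack = (empty)
end: stack empty → VALID
Verdict: properly nested → yes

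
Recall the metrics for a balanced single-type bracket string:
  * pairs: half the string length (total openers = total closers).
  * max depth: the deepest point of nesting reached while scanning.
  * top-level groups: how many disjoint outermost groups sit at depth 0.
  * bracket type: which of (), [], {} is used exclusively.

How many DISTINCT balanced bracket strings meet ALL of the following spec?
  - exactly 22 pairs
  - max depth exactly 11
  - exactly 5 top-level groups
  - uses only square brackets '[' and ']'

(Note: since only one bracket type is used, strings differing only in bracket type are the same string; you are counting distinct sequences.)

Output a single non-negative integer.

Answer: 28851120

Derivation:
Spec: pairs=22 depth=11 groups=5
Count(depth <= 11) = 6532015890
Count(depth <= 10) = 6503164770
Count(depth == 11) = 6532015890 - 6503164770 = 28851120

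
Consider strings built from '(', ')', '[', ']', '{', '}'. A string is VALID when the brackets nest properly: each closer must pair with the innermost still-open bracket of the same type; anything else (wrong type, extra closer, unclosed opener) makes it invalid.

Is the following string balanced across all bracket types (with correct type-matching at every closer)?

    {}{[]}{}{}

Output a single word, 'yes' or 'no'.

Answer: yes

Derivation:
pos 0: push '{'; stack = {
pos 1: '}' matches '{'; pop; stack = (empty)
pos 2: push '{'; stack = {
pos 3: push '['; stack = {[
pos 4: ']' matches '['; pop; stack = {
pos 5: '}' matches '{'; pop; stack = (empty)
pos 6: push '{'; stack = {
pos 7: '}' matches '{'; pop; stack = (empty)
pos 8: push '{'; stack = {
pos 9: '}' matches '{'; pop; stack = (empty)
end: stack empty → VALID
Verdict: properly nested → yes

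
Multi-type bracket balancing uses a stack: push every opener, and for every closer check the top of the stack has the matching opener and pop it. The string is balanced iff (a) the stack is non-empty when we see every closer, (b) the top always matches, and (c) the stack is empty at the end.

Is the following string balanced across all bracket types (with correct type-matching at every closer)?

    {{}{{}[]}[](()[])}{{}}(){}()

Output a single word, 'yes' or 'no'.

Answer: yes

Derivation:
pos 0: push '{'; stack = {
pos 1: push '{'; stack = {{
pos 2: '}' matches '{'; pop; stack = {
pos 3: push '{'; stack = {{
pos 4: push '{'; stack = {{{
pos 5: '}' matches '{'; pop; stack = {{
pos 6: push '['; stack = {{[
pos 7: ']' matches '['; pop; stack = {{
pos 8: '}' matches '{'; pop; stack = {
pos 9: push '['; stack = {[
pos 10: ']' matches '['; pop; stack = {
pos 11: push '('; stack = {(
pos 12: push '('; stack = {((
pos 13: ')' matches '('; pop; stack = {(
pos 14: push '['; stack = {([
pos 15: ']' matches '['; pop; stack = {(
pos 16: ')' matches '('; pop; stack = {
pos 17: '}' matches '{'; pop; stack = (empty)
pos 18: push '{'; stack = {
pos 19: push '{'; stack = {{
pos 20: '}' matches '{'; pop; stack = {
pos 21: '}' matches '{'; pop; stack = (empty)
pos 22: push '('; stack = (
pos 23: ')' matches '('; pop; stack = (empty)
pos 24: push '{'; stack = {
pos 25: '}' matches '{'; pop; stack = (empty)
pos 26: push '('; stack = (
pos 27: ')' matches '('; pop; stack = (empty)
end: stack empty → VALID
Verdict: properly nested → yes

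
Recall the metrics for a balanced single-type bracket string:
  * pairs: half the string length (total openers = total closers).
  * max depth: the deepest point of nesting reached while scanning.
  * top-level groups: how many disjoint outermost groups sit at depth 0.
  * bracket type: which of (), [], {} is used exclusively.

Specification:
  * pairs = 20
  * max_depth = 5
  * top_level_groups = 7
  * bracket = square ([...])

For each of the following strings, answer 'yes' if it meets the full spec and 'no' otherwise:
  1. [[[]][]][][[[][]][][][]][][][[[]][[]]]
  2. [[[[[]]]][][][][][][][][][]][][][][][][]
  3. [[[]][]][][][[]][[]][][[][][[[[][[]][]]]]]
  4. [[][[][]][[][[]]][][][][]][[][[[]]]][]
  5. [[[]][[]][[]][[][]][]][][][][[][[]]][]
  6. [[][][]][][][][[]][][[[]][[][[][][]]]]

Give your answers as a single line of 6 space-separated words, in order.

Answer: no yes no no no no

Derivation:
String 1 '[[[]][]][][[[][]][][][]][][][[[]][[]]]': depth seq [1 2 3 2 1 2 1 0 1 0 1 2 3 2 3 2 1 2 1 2 1 2 1 0 1 0 1 0 1 2 3 2 1 2 3 2 1 0]
  -> pairs=19 depth=3 groups=6 -> no
String 2 '[[[[[]]]][][][][][][][][][]][][][][][][]': depth seq [1 2 3 4 5 4 3 2 1 2 1 2 1 2 1 2 1 2 1 2 1 2 1 2 1 2 1 0 1 0 1 0 1 0 1 0 1 0 1 0]
  -> pairs=20 depth=5 groups=7 -> yes
String 3 '[[[]][]][][][[]][[]][][[][][[[[][[]][]]]]]': depth seq [1 2 3 2 1 2 1 0 1 0 1 0 1 2 1 0 1 2 1 0 1 0 1 2 1 2 1 2 3 4 5 4 5 6 5 4 5 4 3 2 1 0]
  -> pairs=21 depth=6 groups=7 -> no
String 4 '[[][[][]][[][[]]][][][][]][[][[[]]]][]': depth seq [1 2 1 2 3 2 3 2 1 2 3 2 3 4 3 2 1 2 1 2 1 2 1 2 1 0 1 2 1 2 3 4 3 2 1 0 1 0]
  -> pairs=19 depth=4 groups=3 -> no
String 5 '[[[]][[]][[]][[][]][]][][][][[][[]]][]': depth seq [1 2 3 2 1 2 3 2 1 2 3 2 1 2 3 2 3 2 1 2 1 0 1 0 1 0 1 0 1 2 1 2 3 2 1 0 1 0]
  -> pairs=19 depth=3 groups=6 -> no
String 6 '[[][][]][][][][[]][][[[]][[][[][][]]]]': depth seq [1 2 1 2 1 2 1 0 1 0 1 0 1 0 1 2 1 0 1 0 1 2 3 2 1 2 3 2 3 4 3 4 3 4 3 2 1 0]
  -> pairs=19 depth=4 groups=7 -> no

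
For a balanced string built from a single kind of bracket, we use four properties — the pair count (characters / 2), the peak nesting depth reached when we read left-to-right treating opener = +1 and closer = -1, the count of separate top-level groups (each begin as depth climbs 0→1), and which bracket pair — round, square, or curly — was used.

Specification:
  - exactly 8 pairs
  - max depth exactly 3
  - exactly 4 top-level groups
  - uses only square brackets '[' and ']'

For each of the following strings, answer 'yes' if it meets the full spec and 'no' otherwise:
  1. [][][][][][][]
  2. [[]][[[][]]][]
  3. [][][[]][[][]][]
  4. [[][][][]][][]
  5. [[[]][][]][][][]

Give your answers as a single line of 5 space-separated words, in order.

String 1 '[][][][][][][]': depth seq [1 0 1 0 1 0 1 0 1 0 1 0 1 0]
  -> pairs=7 depth=1 groups=7 -> no
String 2 '[[]][[[][]]][]': depth seq [1 2 1 0 1 2 3 2 3 2 1 0 1 0]
  -> pairs=7 depth=3 groups=3 -> no
String 3 '[][][[]][[][]][]': depth seq [1 0 1 0 1 2 1 0 1 2 1 2 1 0 1 0]
  -> pairs=8 depth=2 groups=5 -> no
String 4 '[[][][][]][][]': depth seq [1 2 1 2 1 2 1 2 1 0 1 0 1 0]
  -> pairs=7 depth=2 groups=3 -> no
String 5 '[[[]][][]][][][]': depth seq [1 2 3 2 1 2 1 2 1 0 1 0 1 0 1 0]
  -> pairs=8 depth=3 groups=4 -> yes

Answer: no no no no yes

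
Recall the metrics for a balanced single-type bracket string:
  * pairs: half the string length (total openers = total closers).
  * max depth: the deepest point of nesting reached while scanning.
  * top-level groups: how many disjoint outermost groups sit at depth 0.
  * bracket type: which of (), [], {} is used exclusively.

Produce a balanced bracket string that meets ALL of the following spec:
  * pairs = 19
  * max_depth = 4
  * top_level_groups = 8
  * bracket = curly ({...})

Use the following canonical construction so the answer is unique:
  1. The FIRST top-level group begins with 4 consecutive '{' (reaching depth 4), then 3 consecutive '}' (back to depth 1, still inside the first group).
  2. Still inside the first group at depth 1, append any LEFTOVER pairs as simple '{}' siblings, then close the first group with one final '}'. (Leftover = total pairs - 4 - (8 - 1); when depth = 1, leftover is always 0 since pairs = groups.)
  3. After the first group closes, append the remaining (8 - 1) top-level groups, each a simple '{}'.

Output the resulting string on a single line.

Answer: {{{{}}}{}{}{}{}{}{}{}{}}{}{}{}{}{}{}{}

Derivation:
Spec: pairs=19 depth=4 groups=8
Leftover pairs = 19 - 4 - (8-1) = 8
First group: deep chain of depth 4 + 8 sibling pairs
Remaining 7 groups: simple '{}' each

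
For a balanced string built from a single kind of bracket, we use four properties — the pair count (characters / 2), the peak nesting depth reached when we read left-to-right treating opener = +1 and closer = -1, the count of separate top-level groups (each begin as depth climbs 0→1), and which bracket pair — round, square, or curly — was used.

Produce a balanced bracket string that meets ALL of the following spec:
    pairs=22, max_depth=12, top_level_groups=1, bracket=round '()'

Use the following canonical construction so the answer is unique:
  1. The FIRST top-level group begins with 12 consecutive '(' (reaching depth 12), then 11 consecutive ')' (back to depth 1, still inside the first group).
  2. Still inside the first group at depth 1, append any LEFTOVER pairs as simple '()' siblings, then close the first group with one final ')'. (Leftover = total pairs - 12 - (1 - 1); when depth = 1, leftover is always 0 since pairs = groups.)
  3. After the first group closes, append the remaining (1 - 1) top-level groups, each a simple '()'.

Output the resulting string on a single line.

Spec: pairs=22 depth=12 groups=1
Leftover pairs = 22 - 12 - (1-1) = 10
First group: deep chain of depth 12 + 10 sibling pairs
Remaining 0 groups: simple '()' each

Answer: (((((((((((()))))))))))()()()()()()()()()())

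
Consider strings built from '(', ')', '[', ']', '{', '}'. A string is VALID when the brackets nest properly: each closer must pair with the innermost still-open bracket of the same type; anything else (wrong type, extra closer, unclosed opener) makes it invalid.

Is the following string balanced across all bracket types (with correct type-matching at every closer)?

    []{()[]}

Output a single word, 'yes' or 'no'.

Answer: yes

Derivation:
pos 0: push '['; stack = [
pos 1: ']' matches '['; pop; stack = (empty)
pos 2: push '{'; stack = {
pos 3: push '('; stack = {(
pos 4: ')' matches '('; pop; stack = {
pos 5: push '['; stack = {[
pos 6: ']' matches '['; pop; stack = {
pos 7: '}' matches '{'; pop; stack = (empty)
end: stack empty → VALID
Verdict: properly nested → yes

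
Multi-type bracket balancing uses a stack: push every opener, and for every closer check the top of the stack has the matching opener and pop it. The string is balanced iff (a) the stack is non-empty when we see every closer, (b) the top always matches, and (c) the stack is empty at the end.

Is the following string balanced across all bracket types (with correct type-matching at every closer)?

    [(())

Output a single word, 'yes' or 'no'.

Answer: no

Derivation:
pos 0: push '['; stack = [
pos 1: push '('; stack = [(
pos 2: push '('; stack = [((
pos 3: ')' matches '('; pop; stack = [(
pos 4: ')' matches '('; pop; stack = [
end: stack still non-empty ([) → INVALID
Verdict: unclosed openers at end: [ → no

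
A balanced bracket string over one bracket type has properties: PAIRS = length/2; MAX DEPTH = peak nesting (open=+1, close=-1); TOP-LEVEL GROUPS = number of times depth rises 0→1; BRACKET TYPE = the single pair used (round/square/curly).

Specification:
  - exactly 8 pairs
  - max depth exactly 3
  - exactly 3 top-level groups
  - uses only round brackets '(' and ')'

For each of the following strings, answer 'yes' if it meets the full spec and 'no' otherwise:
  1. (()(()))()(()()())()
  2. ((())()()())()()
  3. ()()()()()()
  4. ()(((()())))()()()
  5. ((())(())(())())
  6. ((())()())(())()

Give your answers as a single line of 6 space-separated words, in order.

Answer: no yes no no no yes

Derivation:
String 1 '(()(()))()(()()())()': depth seq [1 2 1 2 3 2 1 0 1 0 1 2 1 2 1 2 1 0 1 0]
  -> pairs=10 depth=3 groups=4 -> no
String 2 '((())()()())()()': depth seq [1 2 3 2 1 2 1 2 1 2 1 0 1 0 1 0]
  -> pairs=8 depth=3 groups=3 -> yes
String 3 '()()()()()()': depth seq [1 0 1 0 1 0 1 0 1 0 1 0]
  -> pairs=6 depth=1 groups=6 -> no
String 4 '()(((()())))()()()': depth seq [1 0 1 2 3 4 3 4 3 2 1 0 1 0 1 0 1 0]
  -> pairs=9 depth=4 groups=5 -> no
String 5 '((())(())(())())': depth seq [1 2 3 2 1 2 3 2 1 2 3 2 1 2 1 0]
  -> pairs=8 depth=3 groups=1 -> no
String 6 '((())()())(())()': depth seq [1 2 3 2 1 2 1 2 1 0 1 2 1 0 1 0]
  -> pairs=8 depth=3 groups=3 -> yes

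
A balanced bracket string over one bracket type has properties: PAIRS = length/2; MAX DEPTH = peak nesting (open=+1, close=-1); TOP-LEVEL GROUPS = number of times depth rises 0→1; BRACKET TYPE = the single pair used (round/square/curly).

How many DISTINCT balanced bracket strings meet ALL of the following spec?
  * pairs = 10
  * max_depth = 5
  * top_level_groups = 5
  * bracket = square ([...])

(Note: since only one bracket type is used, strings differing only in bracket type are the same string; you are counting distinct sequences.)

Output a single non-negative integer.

Spec: pairs=10 depth=5 groups=5
Count(depth <= 5) = 996
Count(depth <= 4) = 941
Count(depth == 5) = 996 - 941 = 55

Answer: 55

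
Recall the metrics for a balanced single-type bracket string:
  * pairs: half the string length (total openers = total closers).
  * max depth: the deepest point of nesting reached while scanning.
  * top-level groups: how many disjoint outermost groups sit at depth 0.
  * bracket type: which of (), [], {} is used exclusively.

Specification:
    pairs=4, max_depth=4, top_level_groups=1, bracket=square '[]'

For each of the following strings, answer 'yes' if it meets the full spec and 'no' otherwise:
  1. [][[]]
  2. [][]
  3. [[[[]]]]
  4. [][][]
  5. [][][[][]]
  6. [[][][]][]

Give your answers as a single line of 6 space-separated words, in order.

Answer: no no yes no no no

Derivation:
String 1 '[][[]]': depth seq [1 0 1 2 1 0]
  -> pairs=3 depth=2 groups=2 -> no
String 2 '[][]': depth seq [1 0 1 0]
  -> pairs=2 depth=1 groups=2 -> no
String 3 '[[[[]]]]': depth seq [1 2 3 4 3 2 1 0]
  -> pairs=4 depth=4 groups=1 -> yes
String 4 '[][][]': depth seq [1 0 1 0 1 0]
  -> pairs=3 depth=1 groups=3 -> no
String 5 '[][][[][]]': depth seq [1 0 1 0 1 2 1 2 1 0]
  -> pairs=5 depth=2 groups=3 -> no
String 6 '[[][][]][]': depth seq [1 2 1 2 1 2 1 0 1 0]
  -> pairs=5 depth=2 groups=2 -> no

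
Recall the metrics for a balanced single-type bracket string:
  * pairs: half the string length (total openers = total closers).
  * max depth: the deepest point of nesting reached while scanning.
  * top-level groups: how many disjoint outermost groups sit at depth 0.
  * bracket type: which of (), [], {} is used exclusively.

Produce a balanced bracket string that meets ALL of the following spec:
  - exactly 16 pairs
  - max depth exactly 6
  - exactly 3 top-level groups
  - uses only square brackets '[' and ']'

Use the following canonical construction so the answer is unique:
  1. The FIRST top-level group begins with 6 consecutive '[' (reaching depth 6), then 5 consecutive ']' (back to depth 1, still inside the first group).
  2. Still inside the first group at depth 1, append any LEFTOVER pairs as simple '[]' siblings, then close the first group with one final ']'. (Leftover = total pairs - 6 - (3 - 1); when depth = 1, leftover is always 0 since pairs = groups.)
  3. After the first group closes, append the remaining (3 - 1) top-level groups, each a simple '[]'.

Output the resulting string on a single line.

Answer: [[[[[[]]]]][][][][][][][][]][][]

Derivation:
Spec: pairs=16 depth=6 groups=3
Leftover pairs = 16 - 6 - (3-1) = 8
First group: deep chain of depth 6 + 8 sibling pairs
Remaining 2 groups: simple '[]' each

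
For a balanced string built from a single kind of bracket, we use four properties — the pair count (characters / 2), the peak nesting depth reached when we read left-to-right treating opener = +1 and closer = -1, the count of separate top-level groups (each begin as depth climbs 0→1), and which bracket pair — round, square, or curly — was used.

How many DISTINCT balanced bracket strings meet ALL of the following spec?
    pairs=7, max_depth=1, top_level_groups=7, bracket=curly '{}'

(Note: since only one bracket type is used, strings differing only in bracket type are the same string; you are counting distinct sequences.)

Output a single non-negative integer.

Answer: 1

Derivation:
Spec: pairs=7 depth=1 groups=7
Count(depth <= 1) = 1
Count(depth <= 0) = 0
Count(depth == 1) = 1 - 0 = 1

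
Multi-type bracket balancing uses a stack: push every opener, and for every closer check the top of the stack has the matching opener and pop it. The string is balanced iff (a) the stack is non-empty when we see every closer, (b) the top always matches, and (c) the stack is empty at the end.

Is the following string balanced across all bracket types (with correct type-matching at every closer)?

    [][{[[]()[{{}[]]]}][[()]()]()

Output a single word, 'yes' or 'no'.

Answer: no

Derivation:
pos 0: push '['; stack = [
pos 1: ']' matches '['; pop; stack = (empty)
pos 2: push '['; stack = [
pos 3: push '{'; stack = [{
pos 4: push '['; stack = [{[
pos 5: push '['; stack = [{[[
pos 6: ']' matches '['; pop; stack = [{[
pos 7: push '('; stack = [{[(
pos 8: ')' matches '('; pop; stack = [{[
pos 9: push '['; stack = [{[[
pos 10: push '{'; stack = [{[[{
pos 11: push '{'; stack = [{[[{{
pos 12: '}' matches '{'; pop; stack = [{[[{
pos 13: push '['; stack = [{[[{[
pos 14: ']' matches '['; pop; stack = [{[[{
pos 15: saw closer ']' but top of stack is '{' (expected '}') → INVALID
Verdict: type mismatch at position 15: ']' closes '{' → no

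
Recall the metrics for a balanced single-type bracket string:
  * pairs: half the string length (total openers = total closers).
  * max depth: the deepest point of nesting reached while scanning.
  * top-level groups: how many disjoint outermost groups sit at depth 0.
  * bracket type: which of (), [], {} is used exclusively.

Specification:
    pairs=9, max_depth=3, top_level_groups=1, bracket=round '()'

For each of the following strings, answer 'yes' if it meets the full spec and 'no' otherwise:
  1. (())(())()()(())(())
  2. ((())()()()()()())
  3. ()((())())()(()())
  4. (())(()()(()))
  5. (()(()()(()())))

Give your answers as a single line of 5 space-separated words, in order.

Answer: no yes no no no

Derivation:
String 1 '(())(())()()(())(())': depth seq [1 2 1 0 1 2 1 0 1 0 1 0 1 2 1 0 1 2 1 0]
  -> pairs=10 depth=2 groups=6 -> no
String 2 '((())()()()()()())': depth seq [1 2 3 2 1 2 1 2 1 2 1 2 1 2 1 2 1 0]
  -> pairs=9 depth=3 groups=1 -> yes
String 3 '()((())())()(()())': depth seq [1 0 1 2 3 2 1 2 1 0 1 0 1 2 1 2 1 0]
  -> pairs=9 depth=3 groups=4 -> no
String 4 '(())(()()(()))': depth seq [1 2 1 0 1 2 1 2 1 2 3 2 1 0]
  -> pairs=7 depth=3 groups=2 -> no
String 5 '(()(()()(()())))': depth seq [1 2 1 2 3 2 3 2 3 4 3 4 3 2 1 0]
  -> pairs=8 depth=4 groups=1 -> no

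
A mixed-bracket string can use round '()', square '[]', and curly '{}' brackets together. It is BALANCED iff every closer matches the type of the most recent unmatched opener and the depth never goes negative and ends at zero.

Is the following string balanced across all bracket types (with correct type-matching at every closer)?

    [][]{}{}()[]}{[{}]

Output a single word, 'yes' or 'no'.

Answer: no

Derivation:
pos 0: push '['; stack = [
pos 1: ']' matches '['; pop; stack = (empty)
pos 2: push '['; stack = [
pos 3: ']' matches '['; pop; stack = (empty)
pos 4: push '{'; stack = {
pos 5: '}' matches '{'; pop; stack = (empty)
pos 6: push '{'; stack = {
pos 7: '}' matches '{'; pop; stack = (empty)
pos 8: push '('; stack = (
pos 9: ')' matches '('; pop; stack = (empty)
pos 10: push '['; stack = [
pos 11: ']' matches '['; pop; stack = (empty)
pos 12: saw closer '}' but stack is empty → INVALID
Verdict: unmatched closer '}' at position 12 → no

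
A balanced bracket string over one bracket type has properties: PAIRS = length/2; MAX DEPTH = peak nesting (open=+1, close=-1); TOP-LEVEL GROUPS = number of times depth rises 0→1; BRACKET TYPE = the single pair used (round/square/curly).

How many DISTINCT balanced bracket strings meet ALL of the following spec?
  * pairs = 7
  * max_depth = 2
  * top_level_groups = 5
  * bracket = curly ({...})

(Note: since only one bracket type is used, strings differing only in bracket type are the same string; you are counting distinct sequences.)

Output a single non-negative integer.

Answer: 15

Derivation:
Spec: pairs=7 depth=2 groups=5
Count(depth <= 2) = 15
Count(depth <= 1) = 0
Count(depth == 2) = 15 - 0 = 15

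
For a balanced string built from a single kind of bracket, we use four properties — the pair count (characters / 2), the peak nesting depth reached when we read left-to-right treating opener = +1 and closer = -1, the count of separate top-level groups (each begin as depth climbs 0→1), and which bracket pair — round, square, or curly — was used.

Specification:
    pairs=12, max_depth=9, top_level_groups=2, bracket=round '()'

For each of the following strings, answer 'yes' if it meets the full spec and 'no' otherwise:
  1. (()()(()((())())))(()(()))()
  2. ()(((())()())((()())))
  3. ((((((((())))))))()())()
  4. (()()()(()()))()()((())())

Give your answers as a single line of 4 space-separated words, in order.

Answer: no no yes no

Derivation:
String 1 '(()()(()((())())))(()(()))()': depth seq [1 2 1 2 1 2 3 2 3 4 5 4 3 4 3 2 1 0 1 2 1 2 3 2 1 0 1 0]
  -> pairs=14 depth=5 groups=3 -> no
String 2 '()(((())()())((()())))': depth seq [1 0 1 2 3 4 3 2 3 2 3 2 1 2 3 4 3 4 3 2 1 0]
  -> pairs=11 depth=4 groups=2 -> no
String 3 '((((((((())))))))()())()': depth seq [1 2 3 4 5 6 7 8 9 8 7 6 5 4 3 2 1 2 1 2 1 0 1 0]
  -> pairs=12 depth=9 groups=2 -> yes
String 4 '(()()()(()()))()()((())())': depth seq [1 2 1 2 1 2 1 2 3 2 3 2 1 0 1 0 1 0 1 2 3 2 1 2 1 0]
  -> pairs=13 depth=3 groups=4 -> no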